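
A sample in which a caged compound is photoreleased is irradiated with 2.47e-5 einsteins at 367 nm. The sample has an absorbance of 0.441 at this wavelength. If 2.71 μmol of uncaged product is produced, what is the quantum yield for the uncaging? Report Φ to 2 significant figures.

Product: 2.71 μmol = 2.71e-6 mol.
Fraction absorbed: 1 − 10^(−0.441) = 0.6378.
Photons absorbed: 0.6378 × 2.47e-5 = 1.575e-5 mol.
Φ = 2.71e-6 mol / 1.575e-5 mol photons = 0.17.

Φ = 0.17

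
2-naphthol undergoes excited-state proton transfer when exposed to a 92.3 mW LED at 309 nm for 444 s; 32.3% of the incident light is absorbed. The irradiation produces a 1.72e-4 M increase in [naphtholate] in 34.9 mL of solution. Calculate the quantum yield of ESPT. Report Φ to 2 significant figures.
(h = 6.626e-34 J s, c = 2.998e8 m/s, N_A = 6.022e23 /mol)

Product: (1.72e-4 M)(0.0349 L) = 6.003e-6 mol.
Photon energy at 309 nm: hc/λ = (6.626e-34)(2.998e8)/(309e-9) = 6.429e-19 J.
Energy delivered: (92.3 mW)(444 s) = 40.98 J.
Photons incident: 40.98 / 6.429e-19 = 6.374e19, i.e. 6.374e19/6.022e23 = 1.058e-4 mol.
Photons absorbed: 0.323 × 1.058e-4 = 3.417e-5 mol.
Φ = 6.003e-6 mol / 3.417e-5 mol photons = 0.18.

Φ = 0.18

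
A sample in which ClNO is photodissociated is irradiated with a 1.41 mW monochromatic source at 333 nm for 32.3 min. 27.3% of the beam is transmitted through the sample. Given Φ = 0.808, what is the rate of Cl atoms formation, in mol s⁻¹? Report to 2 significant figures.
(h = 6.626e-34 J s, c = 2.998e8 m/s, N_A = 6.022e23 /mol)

2.3e-9 mol s⁻¹

Photon energy at 333 nm: hc/λ = (6.626e-34)(2.998e8)/(333e-9) = 5.965e-19 J.
Energy delivered: (1.41 mW)(1938 s) = 2.733 J.
Photons incident: 2.733 / 5.965e-19 = 4.582e18, i.e. 4.582e18/6.022e23 = 7.609e-6 mol.
Fraction absorbed: 1 − 27.3/100 = 0.7270.
Photons absorbed: 0.7270 × 7.609e-6 = 5.532e-6 mol.
Product formed: 0.808 × 5.532e-6 = 4.470e-6 mol.
Rate: 4.470e-6 / 1938 s = 2.3e-9 mol s⁻¹.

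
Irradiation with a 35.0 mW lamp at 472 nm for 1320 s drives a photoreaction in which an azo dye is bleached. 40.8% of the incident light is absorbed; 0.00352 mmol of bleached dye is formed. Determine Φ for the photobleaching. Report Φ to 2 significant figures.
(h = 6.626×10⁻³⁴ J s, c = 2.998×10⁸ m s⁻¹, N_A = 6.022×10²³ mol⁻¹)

Product: 0.00352 mmol = 3.52×10⁻⁶ mol.
Photon energy at 472 nm: hc/λ = (6.626×10⁻³⁴)(2.998×10⁸)/(472×10⁻⁹) = 4.209×10⁻¹⁹ J.
Energy delivered: (35.0 mW)(1320 s) = 46.20 J.
Photons incident: 46.20 / 4.209×10⁻¹⁹ = 1.098×10²⁰, i.e. 1.098×10²⁰/6.022×10²³ = 1.823×10⁻⁴ mol.
Photons absorbed: 0.408 × 1.823×10⁻⁴ = 7.438×10⁻⁵ mol.
Φ = 3.52×10⁻⁶ mol / 7.438×10⁻⁵ mol photons = 0.047.

Φ = 0.047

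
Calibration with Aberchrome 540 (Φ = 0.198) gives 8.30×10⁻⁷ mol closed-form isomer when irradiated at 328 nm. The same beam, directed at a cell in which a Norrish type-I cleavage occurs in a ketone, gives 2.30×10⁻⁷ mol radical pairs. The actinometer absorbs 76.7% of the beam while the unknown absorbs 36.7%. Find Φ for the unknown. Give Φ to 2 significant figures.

Photons absorbed by the actinometer: 8.30×10⁻⁷ / 0.198 = 4.192×10⁻⁶ mol.
Incident flux: 4.192×10⁻⁶ / 0.767 = 5.465×10⁻⁶ einstein.
Absorbed by unknown: 0.367 × 5.465×10⁻⁶ = 2.006×10⁻⁶ mol.
Φ(unknown) = 2.30×10⁻⁷ / 2.006×10⁻⁶ = 0.11.

Φ = 0.11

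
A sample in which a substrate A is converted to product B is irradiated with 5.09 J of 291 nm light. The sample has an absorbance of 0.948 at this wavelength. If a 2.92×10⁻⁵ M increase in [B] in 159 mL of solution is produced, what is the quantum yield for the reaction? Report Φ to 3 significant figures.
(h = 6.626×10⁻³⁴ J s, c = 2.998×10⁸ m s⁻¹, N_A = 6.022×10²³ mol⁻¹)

Φ = 0.423

Product: (2.92×10⁻⁵ M)(0.159 L) = 4.643×10⁻⁶ mol.
Photon energy at 291 nm: hc/λ = (6.626×10⁻³⁴)(2.998×10⁸)/(291×10⁻⁹) = 6.826×10⁻¹⁹ J.
Photons incident: 5.09 / 6.826×10⁻¹⁹ = 7.457×10¹⁸, i.e. 7.457×10¹⁸/6.022×10²³ = 1.238×10⁻⁵ mol.
Fraction absorbed: 1 − 10^(−0.948) = 0.8873.
Photons absorbed: 0.8873 × 1.238×10⁻⁵ = 1.098×10⁻⁵ mol.
Φ = 4.643×10⁻⁶ mol / 1.098×10⁻⁵ mol photons = 0.423.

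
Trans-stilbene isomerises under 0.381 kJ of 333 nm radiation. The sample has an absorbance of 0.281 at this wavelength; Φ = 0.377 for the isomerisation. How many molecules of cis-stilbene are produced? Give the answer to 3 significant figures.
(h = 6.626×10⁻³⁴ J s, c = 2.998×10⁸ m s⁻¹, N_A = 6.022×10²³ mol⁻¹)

1.15×10²⁰ molecules

Photon energy at 333 nm: hc/λ = (6.626×10⁻³⁴)(2.998×10⁸)/(333×10⁻⁹) = 5.965×10⁻¹⁹ J.
Incident energy: 0.381 kJ = 381 J.
Photons incident: 381 / 5.965×10⁻¹⁹ = 6.387×10²⁰, i.e. 6.387×10²⁰/6.022×10²³ = 0.001061 mol.
Fraction absorbed: 1 − 10^(−0.281) = 0.4764.
Photons absorbed: 0.4764 × 0.001061 = 5.055×10⁻⁴ mol.
Product: Φ × n_abs = 0.377 × 5.055×10⁻⁴ = 1.906×10⁻⁴ mol.
As a count: 1.906×10⁻⁴ × 6.022×10²³ = 1.15×10²⁰.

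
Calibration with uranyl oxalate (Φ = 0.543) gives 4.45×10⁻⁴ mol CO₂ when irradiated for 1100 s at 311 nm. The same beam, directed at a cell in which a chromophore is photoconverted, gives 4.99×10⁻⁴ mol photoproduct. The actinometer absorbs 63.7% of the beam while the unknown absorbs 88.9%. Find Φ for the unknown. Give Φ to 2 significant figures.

Photons absorbed by the actinometer: 4.45×10⁻⁴ / 0.543 = 8.195×10⁻⁴ mol.
Incident flux: 8.195×10⁻⁴ / 0.637 = 0.001286 einstein.
Absorbed by unknown: 0.889 × 0.001286 = 0.001143 mol.
Φ(unknown) = 4.99×10⁻⁴ / 0.001143 = 0.44.

Φ = 0.44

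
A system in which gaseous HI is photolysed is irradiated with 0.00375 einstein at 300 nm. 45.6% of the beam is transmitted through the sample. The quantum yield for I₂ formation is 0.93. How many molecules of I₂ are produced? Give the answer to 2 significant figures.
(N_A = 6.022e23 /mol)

Fraction absorbed: 1 − 45.6/100 = 0.5440.
Photons absorbed: 0.5440 × 0.00375 = 0.002040 mol.
Product: Φ × n_abs = 0.93 × 0.002040 = 0.001897 mol.
As a count: 0.001897 × 6.022e23 = 1.1e21.

1.1e21 molecules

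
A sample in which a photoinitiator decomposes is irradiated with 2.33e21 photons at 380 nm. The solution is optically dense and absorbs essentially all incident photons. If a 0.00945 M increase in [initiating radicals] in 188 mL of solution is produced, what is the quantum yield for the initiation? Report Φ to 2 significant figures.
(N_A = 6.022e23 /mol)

Φ = 0.46

Product: (0.00945 M)(0.188 L) = 0.001777 mol.
Moles of photons: 2.33e21 / 6.022e23 = 0.003869 mol.
Φ = 0.001777 mol / 0.003869 mol photons = 0.46.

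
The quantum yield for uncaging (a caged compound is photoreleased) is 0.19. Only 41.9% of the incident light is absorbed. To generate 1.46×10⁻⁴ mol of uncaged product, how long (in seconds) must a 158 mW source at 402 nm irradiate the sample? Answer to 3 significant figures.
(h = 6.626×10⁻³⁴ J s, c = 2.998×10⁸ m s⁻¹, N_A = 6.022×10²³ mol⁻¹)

t ≈ 3450 s

Photons that must be absorbed: 1.46×10⁻⁴ / 0.19 = 7.684×10⁻⁴ mol.
Incident photons needed: 7.684×10⁻⁴ / 0.419 = 0.001834 mol.
Photon energy: hc/λ = 4.941×10⁻¹⁹ J; per mole, 2.975×10⁵ J mol⁻¹.
Energy required: 0.001834 × 2.975×10⁵ = 545.6 J.
Time: 545.6 J / 0.158 W = 3450 s.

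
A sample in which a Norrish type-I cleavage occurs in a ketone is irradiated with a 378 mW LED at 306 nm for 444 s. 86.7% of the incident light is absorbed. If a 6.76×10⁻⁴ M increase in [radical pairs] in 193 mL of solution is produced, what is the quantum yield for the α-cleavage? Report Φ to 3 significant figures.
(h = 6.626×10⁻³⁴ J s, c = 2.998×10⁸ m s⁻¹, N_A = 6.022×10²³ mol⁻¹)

Φ = 0.351

Product: (6.76×10⁻⁴ M)(0.193 L) = 1.305×10⁻⁴ mol.
Photon energy at 306 nm: hc/λ = (6.626×10⁻³⁴)(2.998×10⁸)/(306×10⁻⁹) = 6.492×10⁻¹⁹ J.
Energy delivered: (378 mW)(444 s) = 167.8 J.
Photons incident: 167.8 / 6.492×10⁻¹⁹ = 2.585×10²⁰, i.e. 2.585×10²⁰/6.022×10²³ = 4.293×10⁻⁴ mol.
Photons absorbed: 0.867 × 4.293×10⁻⁴ = 3.722×10⁻⁴ mol.
Φ = 1.305×10⁻⁴ mol / 3.722×10⁻⁴ mol photons = 0.351.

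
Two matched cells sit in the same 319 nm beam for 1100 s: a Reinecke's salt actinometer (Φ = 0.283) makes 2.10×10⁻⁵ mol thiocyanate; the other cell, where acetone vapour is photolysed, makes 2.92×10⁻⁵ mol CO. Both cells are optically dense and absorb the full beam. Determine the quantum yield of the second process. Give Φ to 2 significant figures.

Φ = 0.39

Photons absorbed by the actinometer: 2.10×10⁻⁵ / 0.283 = 7.420×10⁻⁵ mol.
Φ(unknown) = 2.92×10⁻⁵ / 7.420×10⁻⁵ = 0.39.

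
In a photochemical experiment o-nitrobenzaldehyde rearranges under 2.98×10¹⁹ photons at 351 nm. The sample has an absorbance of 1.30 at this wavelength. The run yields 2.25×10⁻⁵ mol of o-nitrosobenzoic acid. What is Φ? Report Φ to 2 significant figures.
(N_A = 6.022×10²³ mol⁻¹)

Moles of photons: 2.98×10¹⁹ / 6.022×10²³ = 4.949×10⁻⁵ mol.
Fraction absorbed: 1 − 10^(−1.30) = 0.9499.
Photons absorbed: 0.9499 × 4.949×10⁻⁵ = 4.701×10⁻⁵ mol.
Φ = 2.25×10⁻⁵ mol / 4.701×10⁻⁵ mol photons = 0.48.

Φ = 0.48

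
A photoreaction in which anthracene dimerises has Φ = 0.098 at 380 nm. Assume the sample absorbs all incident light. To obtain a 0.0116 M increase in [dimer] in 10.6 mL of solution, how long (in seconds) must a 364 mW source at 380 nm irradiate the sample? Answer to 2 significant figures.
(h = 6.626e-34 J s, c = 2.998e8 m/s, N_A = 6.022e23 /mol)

Product: (0.0116 M)(0.0106 L) = 1.230e-4 mol.
Photons that must be absorbed: 1.230e-4 / 0.098 = 0.001255 mol.
Photon energy: hc/λ = 5.228e-19 J; per mole, 3.148e5 J mol⁻¹.
Energy required: 0.001255 × 3.148e5 = 395.1 J.
Time: 395.1 J / 0.364 W = 1100 s.

t ≈ 1100 s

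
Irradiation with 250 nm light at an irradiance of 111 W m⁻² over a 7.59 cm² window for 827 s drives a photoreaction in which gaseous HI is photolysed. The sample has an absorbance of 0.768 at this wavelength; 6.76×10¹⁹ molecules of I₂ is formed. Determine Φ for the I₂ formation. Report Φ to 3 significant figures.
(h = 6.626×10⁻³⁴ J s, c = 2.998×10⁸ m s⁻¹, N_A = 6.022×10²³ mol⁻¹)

Product: 6.76×10¹⁹ / 6.022×10²³ = 1.123×10⁻⁴ mol.
Photon energy at 250 nm: hc/λ = (6.626×10⁻³⁴)(2.998×10⁸)/(250×10⁻⁹) = 7.946×10⁻¹⁹ J.
Energy delivered: (111 W m⁻²)(7.59×10⁻⁴ m²)(827 s) = 69.67 J.
Photons incident: 69.67 / 7.946×10⁻¹⁹ = 8.768×10¹⁹, i.e. 8.768×10¹⁹/6.022×10²³ = 1.456×10⁻⁴ mol.
Fraction absorbed: 1 − 10^(−0.768) = 0.8294.
Photons absorbed: 0.8294 × 1.456×10⁻⁴ = 1.208×10⁻⁴ mol.
Φ = 1.123×10⁻⁴ mol / 1.208×10⁻⁴ mol photons = 0.930.

Φ = 0.930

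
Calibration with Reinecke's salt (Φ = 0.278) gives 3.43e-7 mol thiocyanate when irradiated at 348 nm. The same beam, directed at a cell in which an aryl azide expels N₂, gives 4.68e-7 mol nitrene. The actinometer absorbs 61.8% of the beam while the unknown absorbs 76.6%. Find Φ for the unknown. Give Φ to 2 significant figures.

Φ = 0.31

Photons absorbed by the actinometer: 3.43e-7 / 0.278 = 1.234e-6 mol.
Incident flux: 1.234e-6 / 0.618 = 1.997e-6 einstein.
Absorbed by unknown: 0.766 × 1.997e-6 = 1.530e-6 mol.
Φ(unknown) = 4.68e-7 / 1.530e-6 = 0.31.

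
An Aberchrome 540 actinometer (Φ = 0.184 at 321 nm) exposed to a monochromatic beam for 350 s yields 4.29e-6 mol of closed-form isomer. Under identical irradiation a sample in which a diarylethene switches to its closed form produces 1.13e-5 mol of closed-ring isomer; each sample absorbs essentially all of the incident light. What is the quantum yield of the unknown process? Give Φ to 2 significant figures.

Photons absorbed by the actinometer: 4.29e-6 / 0.184 = 2.332e-5 mol.
Φ(unknown) = 1.13e-5 / 2.332e-5 = 0.48.

Φ = 0.48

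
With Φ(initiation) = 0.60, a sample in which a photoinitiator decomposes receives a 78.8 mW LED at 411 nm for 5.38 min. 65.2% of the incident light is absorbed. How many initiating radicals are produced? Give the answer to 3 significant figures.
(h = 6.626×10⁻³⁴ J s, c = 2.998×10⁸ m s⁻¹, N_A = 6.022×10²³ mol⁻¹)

2.06×10¹⁹ initiating radicals

Photon energy at 411 nm: hc/λ = (6.626×10⁻³⁴)(2.998×10⁸)/(411×10⁻⁹) = 4.833×10⁻¹⁹ J.
Energy delivered: (78.8 mW)(322.8 s) = 25.44 J.
Photons incident: 25.44 / 4.833×10⁻¹⁹ = 5.264×10¹⁹, i.e. 5.264×10¹⁹/6.022×10²³ = 8.741×10⁻⁵ mol.
Photons absorbed: 0.652 × 8.741×10⁻⁵ = 5.699×10⁻⁵ mol.
Product: Φ × n_abs = 0.60 × 5.699×10⁻⁵ = 3.419×10⁻⁵ mol.
As a count: 3.419×10⁻⁵ × 6.022×10²³ = 2.06×10¹⁹.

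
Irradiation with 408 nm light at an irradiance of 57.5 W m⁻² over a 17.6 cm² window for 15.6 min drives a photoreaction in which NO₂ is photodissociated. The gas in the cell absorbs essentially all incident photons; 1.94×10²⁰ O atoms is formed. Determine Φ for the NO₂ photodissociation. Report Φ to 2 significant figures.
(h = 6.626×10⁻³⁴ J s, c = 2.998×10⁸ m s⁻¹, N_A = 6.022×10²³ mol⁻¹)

Product: 1.94×10²⁰ / 6.022×10²³ = 3.222×10⁻⁴ mol.
Photon energy at 408 nm: hc/λ = (6.626×10⁻³⁴)(2.998×10⁸)/(408×10⁻⁹) = 4.869×10⁻¹⁹ J.
Energy delivered: (57.5 W m⁻²)(17.6×10⁻⁴ m²)(936 s) = 94.72 J.
Photons incident: 94.72 / 4.869×10⁻¹⁹ = 1.945×10²⁰, i.e. 1.945×10²⁰/6.022×10²³ = 3.230×10⁻⁴ mol.
Φ = 3.222×10⁻⁴ mol / 3.230×10⁻⁴ mol photons = 1.0.

Φ = 1.0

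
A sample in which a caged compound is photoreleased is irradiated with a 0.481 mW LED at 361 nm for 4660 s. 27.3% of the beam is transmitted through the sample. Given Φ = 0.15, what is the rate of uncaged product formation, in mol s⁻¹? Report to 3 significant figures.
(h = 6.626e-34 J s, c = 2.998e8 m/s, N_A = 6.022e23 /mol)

1.58e-10 mol s⁻¹

Photon energy at 361 nm: hc/λ = (6.626e-34)(2.998e8)/(361e-9) = 5.503e-19 J.
Energy delivered: (0.481 mW)(4660 s) = 2.241 J.
Photons incident: 2.241 / 5.503e-19 = 4.072e18, i.e. 4.072e18/6.022e23 = 6.762e-6 mol.
Fraction absorbed: 1 − 27.3/100 = 0.7270.
Photons absorbed: 0.7270 × 6.762e-6 = 4.916e-6 mol.
Product formed: 0.15 × 4.916e-6 = 7.374e-7 mol.
Rate: 7.374e-7 / 4660 s = 1.58e-10 mol s⁻¹.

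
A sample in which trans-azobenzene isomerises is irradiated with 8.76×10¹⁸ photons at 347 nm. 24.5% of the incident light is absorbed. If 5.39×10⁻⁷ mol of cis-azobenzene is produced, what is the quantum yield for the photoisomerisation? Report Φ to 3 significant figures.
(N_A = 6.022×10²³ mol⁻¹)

Φ = 0.151

Moles of photons: 8.76×10¹⁸ / 6.022×10²³ = 1.455×10⁻⁵ mol.
Photons absorbed: 0.245 × 1.455×10⁻⁵ = 3.565×10⁻⁶ mol.
Φ = 5.39×10⁻⁷ mol / 3.565×10⁻⁶ mol photons = 0.151.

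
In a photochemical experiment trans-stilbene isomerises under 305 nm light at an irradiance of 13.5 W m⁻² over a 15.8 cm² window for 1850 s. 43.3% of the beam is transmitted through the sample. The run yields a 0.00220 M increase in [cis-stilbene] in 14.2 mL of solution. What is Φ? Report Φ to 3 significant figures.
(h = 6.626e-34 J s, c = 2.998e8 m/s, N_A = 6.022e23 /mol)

Φ = 0.548

Product: (0.00220 M)(0.0142 L) = 3.124e-5 mol.
Photon energy at 305 nm: hc/λ = (6.626e-34)(2.998e8)/(305e-9) = 6.513e-19 J.
Energy delivered: (13.5 W m⁻²)(15.8e-4 m²)(1850 s) = 39.46 J.
Photons incident: 39.46 / 6.513e-19 = 6.059e19, i.e. 6.059e19/6.022e23 = 1.006e-4 mol.
Fraction absorbed: 1 − 43.3/100 = 0.5670.
Photons absorbed: 0.5670 × 1.006e-4 = 5.704e-5 mol.
Φ = 3.124e-5 mol / 5.704e-5 mol photons = 0.548.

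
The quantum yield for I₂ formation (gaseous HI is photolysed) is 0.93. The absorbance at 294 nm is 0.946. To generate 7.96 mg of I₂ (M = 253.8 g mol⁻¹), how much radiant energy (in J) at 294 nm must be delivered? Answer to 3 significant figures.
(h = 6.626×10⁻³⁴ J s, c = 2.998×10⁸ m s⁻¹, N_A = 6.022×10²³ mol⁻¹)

15.5 J

Product: 7.96 mg / 253.8 g mol⁻¹ = 3.136×10⁻⁵ mol.
Photons that must be absorbed: 3.136×10⁻⁵ / 0.93 = 3.372×10⁻⁵ mol.
Fraction absorbed: 1 − 10^(−0.946) = 0.8868.
Incident photons needed: 3.372×10⁻⁵ / 0.8868 = 3.802×10⁻⁵ mol.
Photon energy: hc/λ = 6.757×10⁻¹⁹ J; per mole, 4.069×10⁵ J mol⁻¹.
Energy required: 3.802×10⁻⁵ × 4.069×10⁵ = 15.5 J.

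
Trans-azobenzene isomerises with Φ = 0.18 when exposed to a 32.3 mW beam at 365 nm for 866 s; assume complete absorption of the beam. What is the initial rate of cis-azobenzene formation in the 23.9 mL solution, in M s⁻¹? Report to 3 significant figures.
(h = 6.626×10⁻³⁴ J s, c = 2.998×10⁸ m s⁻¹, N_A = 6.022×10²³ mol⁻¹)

Photon energy at 365 nm: hc/λ = (6.626×10⁻³⁴)(2.998×10⁸)/(365×10⁻⁹) = 5.442×10⁻¹⁹ J.
Energy delivered: (32.3 mW)(866 s) = 27.97 J.
Photons incident: 27.97 / 5.442×10⁻¹⁹ = 5.140×10¹⁹, i.e. 5.140×10¹⁹/6.022×10²³ = 8.535×10⁻⁵ mol.
Product formed: 0.18 × 8.535×10⁻⁵ = 1.536×10⁻⁵ mol.
Rate: 1.536×10⁻⁵ mol / (866 s × 0.0239 L) = 7.42×10⁻⁷ M s⁻¹.

7.42×10⁻⁷ M s⁻¹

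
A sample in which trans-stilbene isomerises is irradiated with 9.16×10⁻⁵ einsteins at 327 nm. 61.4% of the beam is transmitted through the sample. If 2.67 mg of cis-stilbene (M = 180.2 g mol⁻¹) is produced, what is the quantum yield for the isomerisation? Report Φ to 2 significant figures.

Φ = 0.42

Product: 2.67 mg / 180.2 g mol⁻¹ = 1.482×10⁻⁵ mol.
Fraction absorbed: 1 − 61.4/100 = 0.3860.
Photons absorbed: 0.3860 × 9.16×10⁻⁵ = 3.536×10⁻⁵ mol.
Φ = 1.482×10⁻⁵ mol / 3.536×10⁻⁵ mol photons = 0.42.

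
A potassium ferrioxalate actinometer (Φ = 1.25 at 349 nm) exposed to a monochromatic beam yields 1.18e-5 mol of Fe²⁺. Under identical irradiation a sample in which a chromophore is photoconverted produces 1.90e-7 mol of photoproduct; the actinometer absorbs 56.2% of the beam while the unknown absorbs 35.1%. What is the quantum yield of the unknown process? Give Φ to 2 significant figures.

Photons absorbed by the actinometer: 1.18e-5 / 1.25 = 9.440e-6 mol.
Incident flux: 9.440e-6 / 0.562 = 1.680e-5 einstein.
Absorbed by unknown: 0.351 × 1.680e-5 = 5.897e-6 mol.
Φ(unknown) = 1.90e-7 / 5.897e-6 = 0.032.

Φ = 0.032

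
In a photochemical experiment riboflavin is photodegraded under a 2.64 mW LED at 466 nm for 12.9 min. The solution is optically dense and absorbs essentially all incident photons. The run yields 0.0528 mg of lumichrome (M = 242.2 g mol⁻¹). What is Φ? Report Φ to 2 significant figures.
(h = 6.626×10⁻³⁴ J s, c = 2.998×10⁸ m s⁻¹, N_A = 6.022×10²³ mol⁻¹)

Product: 0.0528 mg / 242.2 g mol⁻¹ = 2.180×10⁻⁷ mol.
Photon energy at 466 nm: hc/λ = (6.626×10⁻³⁴)(2.998×10⁸)/(466×10⁻⁹) = 4.263×10⁻¹⁹ J.
Energy delivered: (2.64 mW)(774 s) = 2.043 J.
Photons incident: 2.043 / 4.263×10⁻¹⁹ = 4.792×10¹⁸, i.e. 4.792×10¹⁸/6.022×10²³ = 7.957×10⁻⁶ mol.
Φ = 2.180×10⁻⁷ mol / 7.957×10⁻⁶ mol photons = 0.027.

Φ = 0.027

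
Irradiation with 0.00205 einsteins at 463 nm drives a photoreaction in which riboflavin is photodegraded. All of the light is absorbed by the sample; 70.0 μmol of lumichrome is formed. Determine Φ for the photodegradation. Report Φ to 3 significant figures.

Product: 70.0 μmol = 7.00e-5 mol.
Φ = 7.00e-5 mol / 0.00205 mol photons = 0.0341.

Φ = 0.0341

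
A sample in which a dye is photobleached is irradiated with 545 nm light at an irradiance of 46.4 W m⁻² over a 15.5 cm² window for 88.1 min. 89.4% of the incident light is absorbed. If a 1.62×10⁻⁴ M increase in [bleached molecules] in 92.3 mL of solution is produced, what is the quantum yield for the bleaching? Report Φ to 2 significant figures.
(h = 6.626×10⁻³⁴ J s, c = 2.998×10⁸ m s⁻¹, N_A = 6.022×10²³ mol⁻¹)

Product: (1.62×10⁻⁴ M)(0.0923 L) = 1.495×10⁻⁵ mol.
Photon energy at 545 nm: hc/λ = (6.626×10⁻³⁴)(2.998×10⁸)/(545×10⁻⁹) = 3.645×10⁻¹⁹ J.
Energy delivered: (46.4 W m⁻²)(15.5×10⁻⁴ m²)(5286 s) = 380.2 J.
Photons incident: 380.2 / 3.645×10⁻¹⁹ = 1.043×10²¹, i.e. 1.043×10²¹/6.022×10²³ = 0.001732 mol.
Photons absorbed: 0.894 × 0.001732 = 0.001548 mol.
Φ = 1.495×10⁻⁵ mol / 0.001548 mol photons = 0.0097.

Φ = 0.0097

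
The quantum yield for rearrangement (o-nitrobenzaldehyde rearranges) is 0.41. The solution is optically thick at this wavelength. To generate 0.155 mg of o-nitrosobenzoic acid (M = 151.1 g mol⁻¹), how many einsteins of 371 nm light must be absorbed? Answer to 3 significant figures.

Product: 0.155 mg / 151.1 g mol⁻¹ = 1.026e-6 mol.
Photons that must be absorbed: 1.026e-6 / 0.41 = 2.502e-6 mol.

2.50e-6 einstein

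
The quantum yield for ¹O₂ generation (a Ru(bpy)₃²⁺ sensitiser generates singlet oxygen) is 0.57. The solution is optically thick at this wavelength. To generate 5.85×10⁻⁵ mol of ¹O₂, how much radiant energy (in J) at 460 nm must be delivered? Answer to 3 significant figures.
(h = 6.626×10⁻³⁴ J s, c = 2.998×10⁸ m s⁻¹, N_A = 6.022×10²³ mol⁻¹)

26.7 J

Photons that must be absorbed: 5.85×10⁻⁵ / 0.57 = 1.026×10⁻⁴ mol.
Photon energy: hc/λ = 4.318×10⁻¹⁹ J; per mole, 2.600×10⁵ J mol⁻¹.
Energy required: 1.026×10⁻⁴ × 2.600×10⁵ = 26.7 J.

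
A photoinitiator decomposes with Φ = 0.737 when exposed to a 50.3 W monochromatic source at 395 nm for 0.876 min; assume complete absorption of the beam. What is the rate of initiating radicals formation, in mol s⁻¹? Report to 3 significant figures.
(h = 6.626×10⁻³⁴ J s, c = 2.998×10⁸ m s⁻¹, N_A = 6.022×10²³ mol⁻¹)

Photon energy at 395 nm: hc/λ = (6.626×10⁻³⁴)(2.998×10⁸)/(395×10⁻⁹) = 5.029×10⁻¹⁹ J.
Energy delivered: (50.3 W)(52.56 s) = 2644 J.
Photons incident: 2644 / 5.029×10⁻¹⁹ = 5.258×10²¹, i.e. 5.258×10²¹/6.022×10²³ = 0.008731 mol.
Product formed: 0.737 × 0.008731 = 0.006435 mol.
Rate: 0.006435 / 52.56 s = 1.22×10⁻⁴ mol s⁻¹.

1.22×10⁻⁴ mol s⁻¹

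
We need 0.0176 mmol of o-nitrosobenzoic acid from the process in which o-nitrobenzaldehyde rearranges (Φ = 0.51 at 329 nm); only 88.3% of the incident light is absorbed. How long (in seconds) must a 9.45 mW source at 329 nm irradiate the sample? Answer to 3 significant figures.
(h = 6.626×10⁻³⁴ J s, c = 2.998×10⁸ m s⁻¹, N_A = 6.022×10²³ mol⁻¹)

Product: 0.0176 mmol = 1.76×10⁻⁵ mol.
Photons that must be absorbed: 1.76×10⁻⁵ / 0.51 = 3.451×10⁻⁵ mol.
Incident photons needed: 3.451×10⁻⁵ / 0.883 = 3.908×10⁻⁵ mol.
Photon energy: hc/λ = 6.038×10⁻¹⁹ J; per mole, 3.636×10⁵ J mol⁻¹.
Energy required: 3.908×10⁻⁵ × 3.636×10⁵ = 14.21 J.
Time: 14.21 J / 0.00945 W = 1500 s.

t ≈ 1500 s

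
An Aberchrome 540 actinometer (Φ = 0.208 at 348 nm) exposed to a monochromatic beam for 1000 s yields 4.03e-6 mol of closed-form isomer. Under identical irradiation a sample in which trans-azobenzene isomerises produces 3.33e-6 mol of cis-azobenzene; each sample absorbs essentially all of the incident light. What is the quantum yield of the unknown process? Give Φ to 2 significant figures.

Φ = 0.17

Photons absorbed by the actinometer: 4.03e-6 / 0.208 = 1.938e-5 mol.
Φ(unknown) = 3.33e-6 / 1.938e-5 = 0.17.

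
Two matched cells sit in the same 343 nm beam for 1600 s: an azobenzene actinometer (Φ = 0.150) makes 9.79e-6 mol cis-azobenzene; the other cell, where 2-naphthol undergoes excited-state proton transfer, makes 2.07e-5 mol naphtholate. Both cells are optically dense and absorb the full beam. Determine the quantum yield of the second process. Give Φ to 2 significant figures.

Photons absorbed by the actinometer: 9.79e-6 / 0.150 = 6.527e-5 mol.
Φ(unknown) = 2.07e-5 / 6.527e-5 = 0.32.

Φ = 0.32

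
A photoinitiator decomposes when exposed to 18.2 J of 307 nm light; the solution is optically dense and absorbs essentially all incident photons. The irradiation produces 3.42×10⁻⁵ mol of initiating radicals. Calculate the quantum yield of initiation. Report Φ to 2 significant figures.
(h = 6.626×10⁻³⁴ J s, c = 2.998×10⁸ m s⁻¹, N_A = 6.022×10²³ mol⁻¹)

Photon energy at 307 nm: hc/λ = (6.626×10⁻³⁴)(2.998×10⁸)/(307×10⁻⁹) = 6.471×10⁻¹⁹ J.
Photons incident: 18.2 / 6.471×10⁻¹⁹ = 2.813×10¹⁹, i.e. 2.813×10¹⁹/6.022×10²³ = 4.671×10⁻⁵ mol.
Φ = 3.42×10⁻⁵ mol / 4.671×10⁻⁵ mol photons = 0.73.

Φ = 0.73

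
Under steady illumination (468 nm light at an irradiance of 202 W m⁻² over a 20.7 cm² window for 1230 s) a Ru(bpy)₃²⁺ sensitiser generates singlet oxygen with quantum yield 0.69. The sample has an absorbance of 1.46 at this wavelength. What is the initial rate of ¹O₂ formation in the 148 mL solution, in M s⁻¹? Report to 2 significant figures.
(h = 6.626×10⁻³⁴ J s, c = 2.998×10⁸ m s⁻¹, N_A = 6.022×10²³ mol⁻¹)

Photon energy at 468 nm: hc/λ = (6.626×10⁻³⁴)(2.998×10⁸)/(468×10⁻⁹) = 4.245×10⁻¹⁹ J.
Energy delivered: (202 W m⁻²)(20.7×10⁻⁴ m²)(1230 s) = 514.3 J.
Photons incident: 514.3 / 4.245×10⁻¹⁹ = 1.212×10²¹, i.e. 1.212×10²¹/6.022×10²³ = 0.002013 mol.
Fraction absorbed: 1 − 10^(−1.46) = 0.9653.
Photons absorbed: 0.9653 × 0.002013 = 0.001943 mol.
Product formed: 0.69 × 0.001943 = 0.001341 mol.
Rate: 0.001341 mol / (1230 s × 0.148 L) = 7.4×10⁻⁶ M s⁻¹.

7.4×10⁻⁶ M s⁻¹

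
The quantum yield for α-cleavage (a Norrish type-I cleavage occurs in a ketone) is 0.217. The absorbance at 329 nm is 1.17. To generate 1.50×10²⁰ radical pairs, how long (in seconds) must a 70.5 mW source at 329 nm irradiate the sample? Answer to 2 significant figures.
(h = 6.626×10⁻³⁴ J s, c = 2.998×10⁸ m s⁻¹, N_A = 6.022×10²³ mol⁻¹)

t ≈ 6300 s

Product: 1.50×10²⁰ / 6.022×10²³ = 2.491×10⁻⁴ mol.
Photons that must be absorbed: 2.491×10⁻⁴ / 0.217 = 0.001148 mol.
Fraction absorbed: 1 − 10^(−1.17) = 0.9324.
Incident photons needed: 0.001148 / 0.9324 = 0.001231 mol.
Photon energy: hc/λ = 6.038×10⁻¹⁹ J; per mole, 3.636×10⁵ J mol⁻¹.
Energy required: 0.001231 × 3.636×10⁵ = 447.6 J.
Time: 447.6 J / 0.0705 W = 6300 s.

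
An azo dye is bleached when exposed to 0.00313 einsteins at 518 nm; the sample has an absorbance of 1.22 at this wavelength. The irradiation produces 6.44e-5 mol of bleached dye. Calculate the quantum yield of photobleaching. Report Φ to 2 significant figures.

Fraction absorbed: 1 − 10^(−1.22) = 0.9397.
Photons absorbed: 0.9397 × 0.00313 = 0.002941 mol.
Φ = 6.44e-5 mol / 0.002941 mol photons = 0.022.

Φ = 0.022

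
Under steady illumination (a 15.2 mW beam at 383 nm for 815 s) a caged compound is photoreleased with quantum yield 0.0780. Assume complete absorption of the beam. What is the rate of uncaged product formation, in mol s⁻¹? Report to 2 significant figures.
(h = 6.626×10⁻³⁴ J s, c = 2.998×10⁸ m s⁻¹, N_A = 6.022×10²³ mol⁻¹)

3.8×10⁻⁹ mol s⁻¹

Photon energy at 383 nm: hc/λ = (6.626×10⁻³⁴)(2.998×10⁸)/(383×10⁻⁹) = 5.187×10⁻¹⁹ J.
Energy delivered: (15.2 mW)(815 s) = 12.39 J.
Photons incident: 12.39 / 5.187×10⁻¹⁹ = 2.389×10¹⁹, i.e. 2.389×10¹⁹/6.022×10²³ = 3.967×10⁻⁵ mol.
Product formed: 0.0780 × 3.967×10⁻⁵ = 3.094×10⁻⁶ mol.
Rate: 3.094×10⁻⁶ / 815 s = 3.8×10⁻⁹ mol s⁻¹.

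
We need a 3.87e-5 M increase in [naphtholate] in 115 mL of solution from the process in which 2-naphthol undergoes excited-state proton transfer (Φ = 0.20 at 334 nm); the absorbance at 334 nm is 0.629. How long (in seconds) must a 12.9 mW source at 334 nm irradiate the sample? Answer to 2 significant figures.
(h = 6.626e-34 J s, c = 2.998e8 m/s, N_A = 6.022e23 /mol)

t ≈ 810 s

Product: (3.87e-5 M)(0.115 L) = 4.451e-6 mol.
Photons that must be absorbed: 4.451e-6 / 0.20 = 2.226e-5 mol.
Fraction absorbed: 1 − 10^(−0.629) = 0.7650.
Incident photons needed: 2.226e-5 / 0.7650 = 2.910e-5 mol.
Photon energy: hc/λ = 5.948e-19 J; per mole, 3.582e5 J mol⁻¹.
Energy required: 2.910e-5 × 3.582e5 = 10.42 J.
Time: 10.42 J / 0.0129 W = 810 s.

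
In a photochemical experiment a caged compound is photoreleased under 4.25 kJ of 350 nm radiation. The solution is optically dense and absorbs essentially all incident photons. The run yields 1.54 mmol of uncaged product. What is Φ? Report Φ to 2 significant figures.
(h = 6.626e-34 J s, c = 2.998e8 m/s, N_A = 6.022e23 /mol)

Φ = 0.12

Product: 1.54 mmol = 0.00154 mol.
Photon energy at 350 nm: hc/λ = (6.626e-34)(2.998e8)/(350e-9) = 5.676e-19 J.
Incident energy: 4.25 kJ = 4250 J.
Photons incident: 4250 / 5.676e-19 = 7.488e21, i.e. 7.488e21/6.022e23 = 0.01243 mol.
Φ = 0.00154 mol / 0.01243 mol photons = 0.12.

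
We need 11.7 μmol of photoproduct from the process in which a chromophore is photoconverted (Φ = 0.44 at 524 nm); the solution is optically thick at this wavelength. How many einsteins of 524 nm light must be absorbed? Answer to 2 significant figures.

Product: 11.7 μmol = 1.17×10⁻⁵ mol.
Photons that must be absorbed: 1.17×10⁻⁵ / 0.44 = 2.659×10⁻⁵ mol.

2.7×10⁻⁵ einstein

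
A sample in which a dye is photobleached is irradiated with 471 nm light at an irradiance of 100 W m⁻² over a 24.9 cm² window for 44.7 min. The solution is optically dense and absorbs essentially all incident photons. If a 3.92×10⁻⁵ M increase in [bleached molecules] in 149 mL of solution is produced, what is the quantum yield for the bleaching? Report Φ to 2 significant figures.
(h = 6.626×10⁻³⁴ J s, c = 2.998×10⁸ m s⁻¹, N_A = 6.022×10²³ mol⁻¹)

Φ = 0.0022

Product: (3.92×10⁻⁵ M)(0.149 L) = 5.841×10⁻⁶ mol.
Photon energy at 471 nm: hc/λ = (6.626×10⁻³⁴)(2.998×10⁸)/(471×10⁻⁹) = 4.218×10⁻¹⁹ J.
Energy delivered: (100 W m⁻²)(24.9×10⁻⁴ m²)(2682 s) = 667.8 J.
Photons incident: 667.8 / 4.218×10⁻¹⁹ = 1.583×10²¹, i.e. 1.583×10²¹/6.022×10²³ = 0.002629 mol.
Φ = 5.841×10⁻⁶ mol / 0.002629 mol photons = 0.0022.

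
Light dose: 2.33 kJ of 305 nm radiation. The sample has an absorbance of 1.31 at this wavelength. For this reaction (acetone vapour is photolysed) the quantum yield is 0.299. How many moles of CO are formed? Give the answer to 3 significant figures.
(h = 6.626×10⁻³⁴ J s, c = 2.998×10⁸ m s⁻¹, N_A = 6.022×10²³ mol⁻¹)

0.00169 mol

Photon energy at 305 nm: hc/λ = (6.626×10⁻³⁴)(2.998×10⁸)/(305×10⁻⁹) = 6.513×10⁻¹⁹ J.
Incident energy: 2.33 kJ = 2330 J.
Photons incident: 2330 / 6.513×10⁻¹⁹ = 3.577×10²¹, i.e. 3.577×10²¹/6.022×10²³ = 0.005940 mol.
Fraction absorbed: 1 − 10^(−1.31) = 0.9510.
Photons absorbed: 0.9510 × 0.005940 = 0.005649 mol.
Product: Φ × n_abs = 0.299 × 0.005649 = 0.001689 mol.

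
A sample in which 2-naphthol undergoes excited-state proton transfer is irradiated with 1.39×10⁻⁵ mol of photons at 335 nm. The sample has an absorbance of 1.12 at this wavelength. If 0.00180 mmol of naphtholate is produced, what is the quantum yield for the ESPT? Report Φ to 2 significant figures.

Φ = 0.14

Product: 0.00180 mmol = 1.80×10⁻⁶ mol.
Fraction absorbed: 1 − 10^(−1.12) = 0.9241.
Photons absorbed: 0.9241 × 1.39×10⁻⁵ = 1.284×10⁻⁵ mol.
Φ = 1.80×10⁻⁶ mol / 1.284×10⁻⁵ mol photons = 0.14.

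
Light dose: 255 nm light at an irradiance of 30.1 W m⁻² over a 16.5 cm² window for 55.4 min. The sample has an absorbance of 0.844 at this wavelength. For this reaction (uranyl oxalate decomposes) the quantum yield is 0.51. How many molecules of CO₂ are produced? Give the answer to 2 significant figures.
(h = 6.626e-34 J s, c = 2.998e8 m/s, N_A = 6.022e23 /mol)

9.3e19 molecules

Photon energy at 255 nm: hc/λ = (6.626e-34)(2.998e8)/(255e-9) = 7.790e-19 J.
Energy delivered: (30.1 W m⁻²)(16.5e-4 m²)(3324 s) = 165.1 J.
Photons incident: 165.1 / 7.790e-19 = 2.119e20, i.e. 2.119e20/6.022e23 = 3.519e-4 mol.
Fraction absorbed: 1 − 10^(−0.844) = 0.8568.
Photons absorbed: 0.8568 × 3.519e-4 = 3.015e-4 mol.
Product: Φ × n_abs = 0.51 × 3.015e-4 = 1.538e-4 mol.
As a count: 1.538e-4 × 6.022e23 = 9.3e19.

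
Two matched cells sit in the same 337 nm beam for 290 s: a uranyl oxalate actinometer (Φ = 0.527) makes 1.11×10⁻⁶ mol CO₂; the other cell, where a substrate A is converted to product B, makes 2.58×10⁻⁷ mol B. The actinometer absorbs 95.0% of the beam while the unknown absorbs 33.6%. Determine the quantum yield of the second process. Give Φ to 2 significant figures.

Photons absorbed by the actinometer: 1.11×10⁻⁶ / 0.527 = 2.106×10⁻⁶ mol.
Incident flux: 2.106×10⁻⁶ / 0.950 = 2.217×10⁻⁶ einstein.
Absorbed by unknown: 0.336 × 2.217×10⁻⁶ = 7.449×10⁻⁷ mol.
Φ(unknown) = 2.58×10⁻⁷ / 7.449×10⁻⁷ = 0.35.

Φ = 0.35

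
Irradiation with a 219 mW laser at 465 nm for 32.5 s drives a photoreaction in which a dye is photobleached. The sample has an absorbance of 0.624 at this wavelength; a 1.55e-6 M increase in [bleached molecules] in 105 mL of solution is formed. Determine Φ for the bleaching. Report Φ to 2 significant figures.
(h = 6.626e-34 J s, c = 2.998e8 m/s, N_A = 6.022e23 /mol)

Φ = 0.0077

Product: (1.55e-6 M)(0.105 L) = 1.628e-7 mol.
Photon energy at 465 nm: hc/λ = (6.626e-34)(2.998e8)/(465e-9) = 4.272e-19 J.
Energy delivered: (219 mW)(32.5 s) = 7.118 J.
Photons incident: 7.118 / 4.272e-19 = 1.666e19, i.e. 1.666e19/6.022e23 = 2.767e-5 mol.
Fraction absorbed: 1 − 10^(−0.624) = 0.7623.
Photons absorbed: 0.7623 × 2.767e-5 = 2.109e-5 mol.
Φ = 1.628e-7 mol / 2.109e-5 mol photons = 0.0077.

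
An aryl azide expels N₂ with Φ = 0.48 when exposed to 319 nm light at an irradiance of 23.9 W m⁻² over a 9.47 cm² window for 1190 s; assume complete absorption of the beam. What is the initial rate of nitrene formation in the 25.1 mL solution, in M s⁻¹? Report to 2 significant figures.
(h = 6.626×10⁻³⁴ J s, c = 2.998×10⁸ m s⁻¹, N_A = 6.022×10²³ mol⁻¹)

1.2×10⁻⁶ M s⁻¹

Photon energy at 319 nm: hc/λ = (6.626×10⁻³⁴)(2.998×10⁸)/(319×10⁻⁹) = 6.227×10⁻¹⁹ J.
Energy delivered: (23.9 W m⁻²)(9.47×10⁻⁴ m²)(1190 s) = 26.93 J.
Photons incident: 26.93 / 6.227×10⁻¹⁹ = 4.325×10¹⁹, i.e. 4.325×10¹⁹/6.022×10²³ = 7.182×10⁻⁵ mol.
Product formed: 0.48 × 7.182×10⁻⁵ = 3.447×10⁻⁵ mol.
Rate: 3.447×10⁻⁵ mol / (1190 s × 0.0251 L) = 1.2×10⁻⁶ M s⁻¹.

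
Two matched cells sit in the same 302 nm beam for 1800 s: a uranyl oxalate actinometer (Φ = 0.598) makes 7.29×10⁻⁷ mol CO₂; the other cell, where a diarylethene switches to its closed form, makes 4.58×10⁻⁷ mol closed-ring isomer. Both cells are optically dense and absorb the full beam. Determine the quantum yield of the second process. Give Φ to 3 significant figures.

Photons absorbed by the actinometer: 7.29×10⁻⁷ / 0.598 = 1.219×10⁻⁶ mol.
Φ(unknown) = 4.58×10⁻⁷ / 1.219×10⁻⁶ = 0.376.

Φ = 0.376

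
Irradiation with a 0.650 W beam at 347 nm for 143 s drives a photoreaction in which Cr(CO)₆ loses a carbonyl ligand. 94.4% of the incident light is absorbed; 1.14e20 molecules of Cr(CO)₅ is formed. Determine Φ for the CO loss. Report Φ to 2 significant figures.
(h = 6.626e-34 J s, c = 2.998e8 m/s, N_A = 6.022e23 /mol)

Φ = 0.74

Product: 1.14e20 / 6.022e23 = 1.893e-4 mol.
Photon energy at 347 nm: hc/λ = (6.626e-34)(2.998e8)/(347e-9) = 5.725e-19 J.
Energy delivered: (0.650 W)(143 s) = 92.95 J.
Photons incident: 92.95 / 5.725e-19 = 1.624e20, i.e. 1.624e20/6.022e23 = 2.697e-4 mol.
Photons absorbed: 0.944 × 2.697e-4 = 2.546e-4 mol.
Φ = 1.893e-4 mol / 2.546e-4 mol photons = 0.74.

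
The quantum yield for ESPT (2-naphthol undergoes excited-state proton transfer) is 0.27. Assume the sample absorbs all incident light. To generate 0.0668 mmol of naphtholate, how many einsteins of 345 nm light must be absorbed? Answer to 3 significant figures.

2.47×10⁻⁴ einstein

Product: 0.0668 mmol = 6.68×10⁻⁵ mol.
Photons that must be absorbed: 6.68×10⁻⁵ / 0.27 = 2.474×10⁻⁴ mol.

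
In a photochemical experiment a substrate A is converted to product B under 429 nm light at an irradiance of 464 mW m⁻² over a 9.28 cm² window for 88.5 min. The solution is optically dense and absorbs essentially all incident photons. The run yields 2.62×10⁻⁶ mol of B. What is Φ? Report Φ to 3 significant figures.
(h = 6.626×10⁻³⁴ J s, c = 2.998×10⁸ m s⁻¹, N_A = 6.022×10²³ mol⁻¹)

Photon energy at 429 nm: hc/λ = (6.626×10⁻³⁴)(2.998×10⁸)/(429×10⁻⁹) = 4.630×10⁻¹⁹ J.
Energy delivered: (464 mW m⁻²)(9.28×10⁻⁴ m²)(5310 s) = 2.286 J.
Photons incident: 2.286 / 4.630×10⁻¹⁹ = 4.937×10¹⁸, i.e. 4.937×10¹⁸/6.022×10²³ = 8.198×10⁻⁶ mol.
Φ = 2.62×10⁻⁶ mol / 8.198×10⁻⁶ mol photons = 0.320.

Φ = 0.320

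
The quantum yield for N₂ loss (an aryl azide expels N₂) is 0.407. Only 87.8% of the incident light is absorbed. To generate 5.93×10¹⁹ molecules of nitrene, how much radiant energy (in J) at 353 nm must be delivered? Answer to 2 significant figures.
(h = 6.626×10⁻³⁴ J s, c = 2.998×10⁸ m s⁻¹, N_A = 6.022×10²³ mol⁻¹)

93 J

Product: 5.93×10¹⁹ / 6.022×10²³ = 9.847×10⁻⁵ mol.
Photons that must be absorbed: 9.847×10⁻⁵ / 0.407 = 2.419×10⁻⁴ mol.
Incident photons needed: 2.419×10⁻⁴ / 0.878 = 2.755×10⁻⁴ mol.
Photon energy: hc/λ = 5.627×10⁻¹⁹ J; per mole, 3.389×10⁵ J mol⁻¹.
Energy required: 2.755×10⁻⁴ × 3.389×10⁵ = 93 J.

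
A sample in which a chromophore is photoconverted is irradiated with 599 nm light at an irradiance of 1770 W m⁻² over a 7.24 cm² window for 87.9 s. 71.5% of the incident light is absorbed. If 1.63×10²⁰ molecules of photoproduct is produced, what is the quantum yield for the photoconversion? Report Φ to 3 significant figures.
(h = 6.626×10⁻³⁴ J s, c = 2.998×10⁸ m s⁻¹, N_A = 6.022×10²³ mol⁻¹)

Φ = 0.671

Product: 1.63×10²⁰ / 6.022×10²³ = 2.707×10⁻⁴ mol.
Photon energy at 599 nm: hc/λ = (6.626×10⁻³⁴)(2.998×10⁸)/(599×10⁻⁹) = 3.316×10⁻¹⁹ J.
Energy delivered: (1770 W m⁻²)(7.24×10⁻⁴ m²)(87.9 s) = 112.6 J.
Photons incident: 112.6 / 3.316×10⁻¹⁹ = 3.396×10²⁰, i.e. 3.396×10²⁰/6.022×10²³ = 5.639×10⁻⁴ mol.
Photons absorbed: 0.715 × 5.639×10⁻⁴ = 4.032×10⁻⁴ mol.
Φ = 2.707×10⁻⁴ mol / 4.032×10⁻⁴ mol photons = 0.671.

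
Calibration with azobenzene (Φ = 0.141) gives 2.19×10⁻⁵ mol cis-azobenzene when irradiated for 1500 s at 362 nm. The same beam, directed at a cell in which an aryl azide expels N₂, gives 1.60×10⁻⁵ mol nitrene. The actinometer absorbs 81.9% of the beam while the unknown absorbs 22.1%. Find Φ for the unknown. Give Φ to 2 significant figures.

Φ = 0.38

Photons absorbed by the actinometer: 2.19×10⁻⁵ / 0.141 = 1.553×10⁻⁴ mol.
Incident flux: 1.553×10⁻⁴ / 0.819 = 1.896×10⁻⁴ einstein.
Absorbed by unknown: 0.221 × 1.896×10⁻⁴ = 4.190×10⁻⁵ mol.
Φ(unknown) = 1.60×10⁻⁵ / 4.190×10⁻⁵ = 0.38.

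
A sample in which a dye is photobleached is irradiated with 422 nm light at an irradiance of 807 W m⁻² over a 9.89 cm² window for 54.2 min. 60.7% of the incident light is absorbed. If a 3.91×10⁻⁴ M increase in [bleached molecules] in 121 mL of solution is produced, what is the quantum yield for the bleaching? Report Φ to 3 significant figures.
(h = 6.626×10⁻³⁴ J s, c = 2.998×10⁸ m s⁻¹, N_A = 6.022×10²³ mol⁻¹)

Φ = 0.00851

Product: (3.91×10⁻⁴ M)(0.121 L) = 4.731×10⁻⁵ mol.
Photon energy at 422 nm: hc/λ = (6.626×10⁻³⁴)(2.998×10⁸)/(422×10⁻⁹) = 4.707×10⁻¹⁹ J.
Energy delivered: (807 W m⁻²)(9.89×10⁻⁴ m²)(3252 s) = 2595 J.
Photons incident: 2595 / 4.707×10⁻¹⁹ = 5.513×10²¹, i.e. 5.513×10²¹/6.022×10²³ = 0.009155 mol.
Photons absorbed: 0.607 × 0.009155 = 0.005557 mol.
Φ = 4.731×10⁻⁵ mol / 0.005557 mol photons = 0.00851.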